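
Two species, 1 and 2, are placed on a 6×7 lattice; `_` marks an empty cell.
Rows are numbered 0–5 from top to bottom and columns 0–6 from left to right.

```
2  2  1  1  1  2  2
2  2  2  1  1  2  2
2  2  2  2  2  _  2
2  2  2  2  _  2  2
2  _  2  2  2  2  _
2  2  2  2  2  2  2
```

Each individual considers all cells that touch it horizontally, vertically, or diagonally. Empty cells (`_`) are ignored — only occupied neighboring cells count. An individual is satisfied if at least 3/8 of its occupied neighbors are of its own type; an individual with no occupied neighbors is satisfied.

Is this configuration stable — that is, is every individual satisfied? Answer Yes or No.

Yes

Row 0: (0,0)2 3/3 satisfied · (0,1)2 4/5 satisfied · (0,2)1 2/5 satisfied · (0,3)1 4/5 satisfied · (0,4)1 3/5 satisfied · (0,5)2 3/5 satisfied · (0,6)2 3/3 satisfied
Row 1: (1,0)2 5/5 satisfied · (1,1)2 7/8 satisfied · (1,2)2 5/8 satisfied · (1,3)1 4/8 satisfied · (1,4)1 3/7 satisfied · (1,5)2 5/7 satisfied · (1,6)2 4/4 satisfied
Row 2: (2,0)2 5/5 satisfied · (2,1)2 8/8 satisfied · (2,2)2 7/8 satisfied · (2,3)2 5/7 satisfied · (2,4)2 4/6 satisfied · (2,6)2 4/4 satisfied
Row 3: (3,0)2 4/4 satisfied · (3,1)2 7/7 satisfied · (3,2)2 7/7 satisfied · (3,3)2 7/7 satisfied · (3,5)2 5/5 satisfied · (3,6)2 3/3 satisfied
Row 4: (4,0)2 4/4 satisfied · (4,2)2 7/7 satisfied · (4,3)2 7/7 satisfied · (4,4)2 7/7 satisfied · (4,5)2 6/6 satisfied
Row 5: (5,0)2 2/2 satisfied · (5,1)2 4/4 satisfied · (5,2)2 4/4 satisfied · (5,3)2 5/5 satisfied · (5,4)2 5/5 satisfied · (5,5)2 4/4 satisfied · (5,6)2 2/2 satisfied
All meet the threshold, so the configuration is stable.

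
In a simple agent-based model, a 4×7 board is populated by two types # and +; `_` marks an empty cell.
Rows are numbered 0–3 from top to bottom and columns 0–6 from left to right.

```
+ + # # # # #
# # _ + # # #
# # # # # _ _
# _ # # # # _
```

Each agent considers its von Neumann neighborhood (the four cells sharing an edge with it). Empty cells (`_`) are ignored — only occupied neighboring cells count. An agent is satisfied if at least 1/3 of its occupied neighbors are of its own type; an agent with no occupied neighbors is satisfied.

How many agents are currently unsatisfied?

1

Row 0: (0,0)+ 1/2 ok · (0,1)+ 1/3 ok · (0,2)# 1/2 ok · (0,3)# 2/3 ok · (0,4)# 3/3 ok · (0,5)# 3/3 ok · (0,6)# 2/2 ok
Row 1: (1,0)# 2/3 ok · (1,1)# 2/3 ok · (1,3)+ 0/3 unhappy · (1,4)# 3/4 ok · (1,5)# 3/3 ok · (1,6)# 2/2 ok
Row 2: (2,0)# 3/3 ok · (2,1)# 3/3 ok · (2,2)# 3/3 ok · (2,3)# 3/4 ok · (2,4)# 3/3 ok
Row 3: (3,0)# 1/1 ok · (3,2)# 2/2 ok · (3,3)# 3/3 ok · (3,4)# 3/3 ok · (3,5)# 1/1 ok
Unsatisfied: (1,3) — 1 in total.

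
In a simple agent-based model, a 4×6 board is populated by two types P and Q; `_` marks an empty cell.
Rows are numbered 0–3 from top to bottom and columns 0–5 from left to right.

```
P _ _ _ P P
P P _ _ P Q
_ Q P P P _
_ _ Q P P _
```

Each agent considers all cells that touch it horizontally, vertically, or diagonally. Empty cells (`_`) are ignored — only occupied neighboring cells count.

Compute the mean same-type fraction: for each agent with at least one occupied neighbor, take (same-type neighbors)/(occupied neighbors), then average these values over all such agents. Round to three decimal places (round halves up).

(0,0)P 2/2
(0,4)P 2/3
(0,5)P 2/3
(1,0)P 2/3
(1,1)P 3/4
(1,4)P 4/5
(1,5)Q 0/4
(2,1)Q 1/4
(2,2)P 3/5
(2,3)P 5/6
(2,4)P 4/5
(3,2)Q 1/4
(3,3)P 4/5
(3,4)P 3/3
Sum over 14 agents: 2/2 + 2/3 + 2/3 + 2/3 + 3/4 + 4/5 + 0/4 + 1/4 + 3/5 + 5/6 + 4/5 + 1/4 + 4/5 + 3/3 = 109/12; mean = 109/12 ÷ 14 = 109/168 = 0.648809… → 0.649.

0.649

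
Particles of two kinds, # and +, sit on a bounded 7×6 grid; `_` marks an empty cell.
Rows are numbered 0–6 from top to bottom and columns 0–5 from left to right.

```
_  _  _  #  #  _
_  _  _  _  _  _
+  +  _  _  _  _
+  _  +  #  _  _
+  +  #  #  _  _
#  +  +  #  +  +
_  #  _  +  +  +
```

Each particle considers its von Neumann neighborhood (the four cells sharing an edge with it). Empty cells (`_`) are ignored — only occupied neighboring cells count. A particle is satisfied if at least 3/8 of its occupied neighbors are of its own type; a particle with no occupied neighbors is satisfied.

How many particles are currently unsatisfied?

Row 0: (0,3)# 1/1 ok · (0,4)# 1/1 ok
Row 2: (2,0)+ 2/2 ok · (2,1)+ 1/1 ok
Row 3: (3,0)+ 2/2 ok · (3,2)+ 0/2 unhappy · (3,3)# 1/2 ok
Row 4: (4,0)+ 2/3 ok · (4,1)+ 2/3 ok · (4,2)# 1/4 unhappy · (4,3)# 3/3 ok
Row 5: (5,0)# 0/2 unhappy · (5,1)+ 2/4 ok · (5,2)+ 1/3 unhappy · (5,3)# 1/4 unhappy · (5,4)+ 2/3 ok · (5,5)+ 2/2 ok
Row 6: (6,1)# 0/1 unhappy · (6,3)+ 1/2 ok · (6,4)+ 3/3 ok · (6,5)+ 2/2 ok
Unsatisfied: (3,2), (4,2), (5,0), (5,2), (5,3), (6,1) — 6 in total.

6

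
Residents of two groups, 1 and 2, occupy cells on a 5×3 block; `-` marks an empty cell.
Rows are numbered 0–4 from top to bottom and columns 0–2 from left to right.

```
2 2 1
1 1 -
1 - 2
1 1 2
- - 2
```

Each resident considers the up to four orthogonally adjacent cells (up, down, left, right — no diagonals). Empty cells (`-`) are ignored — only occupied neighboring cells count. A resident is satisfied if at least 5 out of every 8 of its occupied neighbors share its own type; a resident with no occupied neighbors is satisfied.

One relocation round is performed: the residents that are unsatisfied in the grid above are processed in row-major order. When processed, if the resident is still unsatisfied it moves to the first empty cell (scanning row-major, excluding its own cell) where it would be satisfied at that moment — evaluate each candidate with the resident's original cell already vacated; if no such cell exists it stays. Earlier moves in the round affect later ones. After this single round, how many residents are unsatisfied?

Initially unsatisfied (in order): (0,0), (0,1), (0,2), (1,1), (3,1).
  (0,0): no empty cell satisfies it; stays.
  (0,1): no empty cell satisfies it; stays.
  (0,2) → (2,1).
  (1,1): now satisfied by earlier moves; stays.
  (3,1): now satisfied by earlier moves; stays.
Resulting grid:
2 2 -
1 1 -
1 1 2
1 1 2
- - 2
Unsatisfied now: (0,0), (0,1), (2,2).

3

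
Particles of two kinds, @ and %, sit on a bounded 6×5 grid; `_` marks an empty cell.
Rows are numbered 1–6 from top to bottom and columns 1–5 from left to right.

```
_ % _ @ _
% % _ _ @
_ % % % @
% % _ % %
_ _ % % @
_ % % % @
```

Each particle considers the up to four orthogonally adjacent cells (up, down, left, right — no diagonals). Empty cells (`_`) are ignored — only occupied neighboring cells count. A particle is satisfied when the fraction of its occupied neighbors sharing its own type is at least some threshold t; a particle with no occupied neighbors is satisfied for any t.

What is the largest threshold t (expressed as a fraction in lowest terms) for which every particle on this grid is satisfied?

1/3

(1,2)% 1/1
(1,4)@ — no occupied neighbors
(2,1)% 1/1
(2,2)% 3/3
(2,5)@ 1/1
(3,2)% 3/3
(3,3)% 2/2
(3,4)% 2/3
(3,5)@ 1/3
(4,1)% 1/1
(4,2)% 2/2
(4,4)% 3/3
(4,5)% 1/3
(5,3)% 2/2
(5,4)% 3/4
(5,5)@ 1/3
(6,2)% 1/1
(6,3)% 3/3
(6,4)% 2/3
(6,5)@ 1/2
The smallest same-type fraction is 1/3 at (3,5), which reduces to 1/3. Any threshold above that leaves this particle unsatisfied.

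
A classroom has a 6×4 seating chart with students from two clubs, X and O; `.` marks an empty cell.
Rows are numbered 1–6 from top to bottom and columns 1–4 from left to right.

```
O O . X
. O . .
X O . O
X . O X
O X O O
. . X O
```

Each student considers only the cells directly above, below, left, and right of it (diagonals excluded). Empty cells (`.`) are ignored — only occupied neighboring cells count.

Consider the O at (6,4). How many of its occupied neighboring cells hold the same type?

Occupied neighbors of (6,4): (5,4)=O, (6,3)=X.
Same type (O): 1 of 2.

1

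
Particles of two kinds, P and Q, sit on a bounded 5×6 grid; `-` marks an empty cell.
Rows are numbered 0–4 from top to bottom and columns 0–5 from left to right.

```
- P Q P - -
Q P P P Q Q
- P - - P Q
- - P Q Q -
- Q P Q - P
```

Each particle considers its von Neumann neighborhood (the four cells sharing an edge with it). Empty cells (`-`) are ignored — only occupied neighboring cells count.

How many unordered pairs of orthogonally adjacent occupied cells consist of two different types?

Scan each occupied cell's neighbors to the right and below so each pair is counted once.
From row 0: 3 unlike of 5 pairs (running 3/5).
From row 1: 3 unlike of 8 pairs (running 6/13).
From row 2: 2 unlike of 2 pairs (running 8/15).
From row 3: 1 unlike of 4 pairs (running 9/19).
From row 4: 2 unlike of 2 pairs (running 11/21).
Total adjacent occupied pairs: 21; unlike-type pairs: 11.

11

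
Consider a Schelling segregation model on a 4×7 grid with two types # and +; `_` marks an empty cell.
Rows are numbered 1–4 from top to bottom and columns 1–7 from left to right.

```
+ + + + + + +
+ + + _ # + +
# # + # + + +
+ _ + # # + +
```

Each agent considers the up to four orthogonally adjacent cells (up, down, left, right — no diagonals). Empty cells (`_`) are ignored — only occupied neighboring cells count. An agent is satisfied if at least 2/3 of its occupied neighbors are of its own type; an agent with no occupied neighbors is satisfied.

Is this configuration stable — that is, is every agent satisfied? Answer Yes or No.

No

Row 1: (1,1)+ 2/2 ✓ · (1,2)+ 3/3 ✓ · (1,3)+ 3/3 ✓ · (1,4)+ 2/2 ✓ · (1,5)+ 2/3 ✓ · (1,6)+ 3/3 ✓ · (1,7)+ 2/2 ✓
Row 2: (2,1)+ 2/3 ✓ · (2,2)+ 3/4 ✓ · (2,3)+ 3/3 ✓ · (2,5)# 0/3 ✗ · (2,6)+ 3/4 ✓ · (2,7)+ 3/3 ✓
Row 3: (3,1)# 1/3 ✗ · (3,2)# 1/3 ✗ · (3,3)+ 2/4 ✗ · (3,4)# 1/3 ✗ · (3,5)+ 1/4 ✗ · (3,6)+ 4/4 ✓ · (3,7)+ 3/3 ✓
Row 4: (4,1)+ 0/1 ✗ · (4,3)+ 1/2 ✗ · (4,4)# 2/3 ✓ · (4,5)# 1/3 ✗ · (4,6)+ 2/3 ✓ · (4,7)+ 2/2 ✓
For instance (2,5) has only 0/3 same-type neighbors, below 2/3.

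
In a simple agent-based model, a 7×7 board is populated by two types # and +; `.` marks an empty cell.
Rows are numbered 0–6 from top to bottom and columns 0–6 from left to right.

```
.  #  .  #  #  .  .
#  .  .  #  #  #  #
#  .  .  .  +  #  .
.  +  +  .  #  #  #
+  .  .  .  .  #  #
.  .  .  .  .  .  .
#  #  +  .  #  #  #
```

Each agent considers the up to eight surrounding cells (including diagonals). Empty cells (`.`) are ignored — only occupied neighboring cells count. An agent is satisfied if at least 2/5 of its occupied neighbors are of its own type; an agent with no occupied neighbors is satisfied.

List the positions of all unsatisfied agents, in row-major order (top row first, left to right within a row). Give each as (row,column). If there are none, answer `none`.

Row 0: (0,1)# 1/1 ok · (0,3)# 3/3 ok · (0,4)# 4/4 ok
Row 1: (1,0)# 2/2 ok · (1,3)# 3/4 ok · (1,4)# 5/6 ok · (1,5)# 4/5 ok · (1,6)# 2/2 ok
Row 2: (2,0)# 1/2 ok · (2,4)+ 0/6 unhappy · (2,5)# 6/7 ok
Row 3: (3,1)+ 2/3 ok · (3,2)+ 1/1 ok · (3,4)# 3/4 ok · (3,5)# 5/6 ok · (3,6)# 4/4 ok
Row 4: (4,0)+ 1/1 ok · (4,5)# 4/4 ok · (4,6)# 3/3 ok
Row 6: (6,0)# 1/1 ok · (6,1)# 1/2 ok · (6,2)+ 0/1 unhappy · (6,4)# 1/1 ok · (6,5)# 2/2 ok · (6,6)# 1/1 ok

(2,4), (6,2)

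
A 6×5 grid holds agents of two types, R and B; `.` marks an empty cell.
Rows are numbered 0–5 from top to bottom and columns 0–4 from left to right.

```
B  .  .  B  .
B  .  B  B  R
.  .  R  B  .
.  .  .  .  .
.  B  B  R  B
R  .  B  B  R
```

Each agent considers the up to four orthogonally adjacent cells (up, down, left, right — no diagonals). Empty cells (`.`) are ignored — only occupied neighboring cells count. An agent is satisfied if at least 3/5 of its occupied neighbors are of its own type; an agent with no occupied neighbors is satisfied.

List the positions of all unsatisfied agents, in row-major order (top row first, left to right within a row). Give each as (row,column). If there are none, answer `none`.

Row 0: (0,0)B 1/1 ✓ · (0,3)B 1/1 ✓
Row 1: (1,0)B 1/1 ✓ · (1,2)B 1/2 ✗ · (1,3)B 3/4 ✓ · (1,4)R 0/1 ✗
Row 2: (2,2)R 0/2 ✗ · (2,3)B 1/2 ✗
Row 4: (4,1)B 1/1 ✓ · (4,2)B 2/3 ✓ · (4,3)R 0/3 ✗ · (4,4)B 0/2 ✗
Row 5: (5,0)R 0/0 ✓ · (5,2)B 2/2 ✓ · (5,3)B 1/3 ✗ · (5,4)R 0/2 ✗

(1,2), (1,4), (2,2), (2,3), (4,3), (4,4), (5,3), (5,4)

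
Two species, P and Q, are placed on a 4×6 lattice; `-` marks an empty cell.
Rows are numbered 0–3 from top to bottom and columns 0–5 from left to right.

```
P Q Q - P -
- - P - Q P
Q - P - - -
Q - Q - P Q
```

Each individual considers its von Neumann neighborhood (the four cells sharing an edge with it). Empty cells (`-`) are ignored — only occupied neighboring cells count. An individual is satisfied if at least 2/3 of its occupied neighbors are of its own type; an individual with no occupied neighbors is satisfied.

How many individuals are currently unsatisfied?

11

Row 0: (0,0)P 0/1 unhappy · (0,1)Q 1/2 unhappy · (0,2)Q 1/2 unhappy · (0,4)P 0/1 unhappy
Row 1: (1,2)P 1/2 unhappy · (1,4)Q 0/2 unhappy · (1,5)P 0/1 unhappy
Row 2: (2,0)Q 1/1 ok · (2,2)P 1/2 unhappy
Row 3: (3,0)Q 1/1 ok · (3,2)Q 0/1 unhappy · (3,4)P 0/1 unhappy · (3,5)Q 0/1 unhappy
Unsatisfied: (0,0), (0,1), (0,2), (0,4), (1,2), (1,4), (1,5), (2,2), (3,2), (3,4), (3,5) — 11 in total.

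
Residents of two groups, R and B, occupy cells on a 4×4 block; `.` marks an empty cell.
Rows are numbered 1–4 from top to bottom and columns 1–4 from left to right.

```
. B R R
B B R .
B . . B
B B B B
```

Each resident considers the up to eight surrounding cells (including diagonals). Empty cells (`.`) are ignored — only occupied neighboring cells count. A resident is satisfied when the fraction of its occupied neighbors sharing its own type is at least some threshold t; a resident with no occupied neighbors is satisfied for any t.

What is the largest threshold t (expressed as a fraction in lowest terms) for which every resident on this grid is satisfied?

2/5

(1,2)B 2/4
(1,3)R 2/4
(1,4)R 2/2
(2,1)B 3/3
(2,2)B 3/5
(2,3)R 2/5
(3,1)B 4/4
(3,4)B 2/3
(4,1)B 2/2
(4,2)B 3/3
(4,3)B 3/3
(4,4)B 2/2
The smallest same-type fraction is 2/5 at (2,3), which reduces to 2/5. Any threshold above that leaves this resident unsatisfied.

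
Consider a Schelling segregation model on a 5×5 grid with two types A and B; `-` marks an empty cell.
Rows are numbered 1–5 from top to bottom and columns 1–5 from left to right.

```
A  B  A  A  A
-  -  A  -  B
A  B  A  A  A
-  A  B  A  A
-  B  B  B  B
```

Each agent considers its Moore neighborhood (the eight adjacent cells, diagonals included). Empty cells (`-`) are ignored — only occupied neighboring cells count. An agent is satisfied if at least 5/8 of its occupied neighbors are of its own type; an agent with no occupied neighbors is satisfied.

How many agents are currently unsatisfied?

13

Row 1: (1,1)A 0/1 unhappy · (1,2)B 0/3 unhappy · (1,3)A 2/3 ok · (1,4)A 3/4 ok · (1,5)A 1/2 unhappy
Row 2: (2,3)A 4/6 ok · (2,5)B 0/4 unhappy
Row 3: (3,1)A 1/2 unhappy · (3,2)B 1/5 unhappy · (3,3)A 4/6 ok · (3,4)A 5/7 ok · (3,5)A 3/4 ok
Row 4: (4,2)A 2/6 unhappy · (4,3)B 4/8 unhappy · (4,4)A 4/8 unhappy · (4,5)A 3/5 unhappy
Row 5: (5,2)B 2/3 ok · (5,3)B 3/5 unhappy · (5,4)B 3/5 unhappy · (5,5)B 1/3 unhappy
Unsatisfied: (1,1), (1,2), (1,5), (2,5), (3,1), (3,2), (4,2), (4,3), (4,4), (4,5), (5,3), (5,4), (5,5) — 13 in total.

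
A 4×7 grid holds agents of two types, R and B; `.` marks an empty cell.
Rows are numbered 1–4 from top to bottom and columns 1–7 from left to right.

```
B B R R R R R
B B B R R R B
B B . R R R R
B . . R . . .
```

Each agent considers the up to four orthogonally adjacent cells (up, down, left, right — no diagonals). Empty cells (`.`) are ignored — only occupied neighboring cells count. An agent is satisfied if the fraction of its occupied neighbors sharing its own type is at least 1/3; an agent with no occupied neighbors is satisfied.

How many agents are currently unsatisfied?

(1,1)B 2/2 ok
(1,2)B 2/3 ok
(1,3)R 1/3 ok
(1,4)R 3/3 ok
(1,5)R 3/3 ok
(1,6)R 3/3 ok
(1,7)R 1/2 ok
(2,1)B 3/3 ok
(2,2)B 4/4 ok
(2,3)B 1/3 ok
(2,4)R 3/4 ok
(2,5)R 4/4 ok
(2,6)R 3/4 ok
(2,7)B 0/3 unhappy
(3,1)B 3/3 ok
(3,2)B 2/2 ok
(3,4)R 3/3 ok
(3,5)R 3/3 ok
(3,6)R 3/3 ok
(3,7)R 1/2 ok
(4,1)B 1/1 ok
(4,4)R 1/1 ok
Unsatisfied: (2,7) — 1 in total.

1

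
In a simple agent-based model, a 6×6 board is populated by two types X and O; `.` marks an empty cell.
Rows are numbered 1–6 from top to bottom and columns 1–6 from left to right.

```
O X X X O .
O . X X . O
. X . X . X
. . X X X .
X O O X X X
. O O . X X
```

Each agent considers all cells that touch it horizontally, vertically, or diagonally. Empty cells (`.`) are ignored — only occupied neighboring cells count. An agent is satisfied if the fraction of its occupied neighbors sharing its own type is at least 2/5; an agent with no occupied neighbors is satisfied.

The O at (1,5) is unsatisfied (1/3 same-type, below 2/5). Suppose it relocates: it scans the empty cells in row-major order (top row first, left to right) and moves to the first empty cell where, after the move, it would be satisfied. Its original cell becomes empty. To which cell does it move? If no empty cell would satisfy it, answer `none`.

(1,6)

Vacating (1,5). Empty cells in order:
  (1,6): 1/1 same-type → satisfied — stop here.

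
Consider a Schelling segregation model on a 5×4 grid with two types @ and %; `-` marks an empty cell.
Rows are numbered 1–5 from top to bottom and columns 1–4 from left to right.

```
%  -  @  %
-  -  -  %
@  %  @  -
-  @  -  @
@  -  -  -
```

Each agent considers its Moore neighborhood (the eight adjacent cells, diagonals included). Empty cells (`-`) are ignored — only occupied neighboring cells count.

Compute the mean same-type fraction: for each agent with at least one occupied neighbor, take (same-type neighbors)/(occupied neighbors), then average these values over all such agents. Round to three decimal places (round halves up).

Row 1: (1,1)% — no occupied neighbors · (1,3)@ 0/2 · (1,4)% 1/2
Row 2: (2,4)% 1/3
Row 3: (3,1)@ 1/2 · (3,2)% 0/3 · (3,3)@ 2/4
Row 4: (4,2)@ 3/4 · (4,4)@ 1/1
Row 5: (5,1)@ 1/1
Sum over 9 agents: 0/2 + 1/2 + 1/3 + 1/2 + 0/3 + 2/4 + 3/4 + 1/1 + 1/1 = 55/12; mean = 55/12 ÷ 9 = 55/108 = 0.509259… → 0.509.

0.509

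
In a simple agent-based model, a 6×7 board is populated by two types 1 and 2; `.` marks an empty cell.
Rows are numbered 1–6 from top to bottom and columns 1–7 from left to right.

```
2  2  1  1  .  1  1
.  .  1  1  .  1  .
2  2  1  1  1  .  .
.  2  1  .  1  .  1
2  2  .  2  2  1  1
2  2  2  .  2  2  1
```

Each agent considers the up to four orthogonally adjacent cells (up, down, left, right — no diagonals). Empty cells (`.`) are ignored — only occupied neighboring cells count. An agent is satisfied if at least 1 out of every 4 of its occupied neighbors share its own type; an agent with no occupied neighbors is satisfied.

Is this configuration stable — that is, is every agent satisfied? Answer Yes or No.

Yes

(1,1)2 1/1 satisfied
(1,2)2 1/2 satisfied
(1,3)1 2/3 satisfied
(1,4)1 2/2 satisfied
(1,6)1 2/2 satisfied
(1,7)1 1/1 satisfied
(2,3)1 3/3 satisfied
(2,4)1 3/3 satisfied
(2,6)1 1/1 satisfied
(3,1)2 1/1 satisfied
(3,2)2 2/3 satisfied
(3,3)1 3/4 satisfied
(3,4)1 3/3 satisfied
(3,5)1 2/2 satisfied
(4,2)2 2/3 satisfied
(4,3)1 1/2 satisfied
(4,5)1 1/2 satisfied
(4,7)1 1/1 satisfied
(5,1)2 2/2 satisfied
(5,2)2 3/3 satisfied
(5,4)2 1/1 satisfied
(5,5)2 2/4 satisfied
(5,6)1 1/3 satisfied
(5,7)1 3/3 satisfied
(6,1)2 2/2 satisfied
(6,2)2 3/3 satisfied
(6,3)2 1/1 satisfied
(6,5)2 2/2 satisfied
(6,6)2 1/3 satisfied
(6,7)1 1/2 satisfied
All meet the threshold, so the configuration is stable.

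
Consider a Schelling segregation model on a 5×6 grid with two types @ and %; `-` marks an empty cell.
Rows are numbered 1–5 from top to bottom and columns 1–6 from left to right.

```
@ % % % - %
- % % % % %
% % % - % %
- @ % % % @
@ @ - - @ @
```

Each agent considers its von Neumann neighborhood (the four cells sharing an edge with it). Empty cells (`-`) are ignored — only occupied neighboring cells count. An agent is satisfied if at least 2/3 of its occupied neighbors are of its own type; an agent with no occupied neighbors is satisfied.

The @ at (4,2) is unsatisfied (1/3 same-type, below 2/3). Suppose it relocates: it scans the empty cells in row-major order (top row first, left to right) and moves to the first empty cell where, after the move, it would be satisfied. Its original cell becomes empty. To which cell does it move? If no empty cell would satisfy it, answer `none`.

Vacating (4,2). Empty cells in order:
  (1,5): 0/3 same-type → still unsatisfied.
  (2,1): 1/3 same-type → still unsatisfied.
  (3,4): 0/4 same-type → still unsatisfied.
  (4,1): 1/2 same-type → still unsatisfied.
  (5,3): 1/2 same-type → still unsatisfied.
  (5,4): 1/2 same-type → still unsatisfied.

none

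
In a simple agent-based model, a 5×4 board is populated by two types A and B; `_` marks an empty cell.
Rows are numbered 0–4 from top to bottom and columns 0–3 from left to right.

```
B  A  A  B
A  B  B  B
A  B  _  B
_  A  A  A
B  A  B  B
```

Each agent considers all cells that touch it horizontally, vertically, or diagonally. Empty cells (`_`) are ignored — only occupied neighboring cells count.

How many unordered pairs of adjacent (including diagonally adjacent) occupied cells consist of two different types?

24

Scan each occupied cell's neighbors to the right and below (and the two forward diagonals) so each pair is counted once.
From row 0: 8 unlike of 13 pairs (running 8/13).
From row 1: 3 unlike of 10 pairs (running 11/23).
From row 2: 5 unlike of 6 pairs (running 16/29).
From row 3: 6 unlike of 10 pairs (running 22/39).
From row 4: 2 unlike of 3 pairs (running 24/42).
Total adjacent occupied pairs: 42; unlike-type pairs: 24.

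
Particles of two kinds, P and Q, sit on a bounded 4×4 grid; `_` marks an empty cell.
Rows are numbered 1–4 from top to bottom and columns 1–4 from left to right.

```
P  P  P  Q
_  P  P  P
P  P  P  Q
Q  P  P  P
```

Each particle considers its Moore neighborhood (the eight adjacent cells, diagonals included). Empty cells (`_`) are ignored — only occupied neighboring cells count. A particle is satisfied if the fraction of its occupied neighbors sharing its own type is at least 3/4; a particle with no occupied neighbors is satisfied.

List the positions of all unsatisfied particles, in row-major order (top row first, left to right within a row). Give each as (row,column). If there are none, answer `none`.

(1,4), (2,4), (3,4), (4,1), (4,4)

Row 1: (1,1)P 2/2 satisfied · (1,2)P 4/4 satisfied · (1,3)P 4/5 satisfied · (1,4)Q 0/3 not
Row 2: (2,2)P 7/7 satisfied · (2,3)P 6/8 satisfied · (2,4)P 3/5 not
Row 3: (3,1)P 3/4 satisfied · (3,2)P 6/7 satisfied · (3,3)P 7/8 satisfied · (3,4)Q 0/5 not
Row 4: (4,1)Q 0/3 not · (4,2)P 4/5 satisfied · (4,3)P 4/5 satisfied · (4,4)P 2/3 not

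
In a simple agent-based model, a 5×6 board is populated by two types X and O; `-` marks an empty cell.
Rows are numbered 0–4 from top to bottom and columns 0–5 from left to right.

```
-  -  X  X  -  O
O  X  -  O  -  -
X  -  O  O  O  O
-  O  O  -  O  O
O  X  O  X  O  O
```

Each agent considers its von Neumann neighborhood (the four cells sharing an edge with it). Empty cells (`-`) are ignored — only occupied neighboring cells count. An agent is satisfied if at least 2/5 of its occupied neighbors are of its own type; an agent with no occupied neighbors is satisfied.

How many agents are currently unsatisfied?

7

Row 0: (0,2)X 1/1 ✓ · (0,3)X 1/2 ✓ · (0,5)O 0/0 ✓
Row 1: (1,0)O 0/2 ✗ · (1,1)X 0/1 ✗ · (1,3)O 1/2 ✓
Row 2: (2,0)X 0/1 ✗ · (2,2)O 2/2 ✓ · (2,3)O 3/3 ✓ · (2,4)O 3/3 ✓ · (2,5)O 2/2 ✓
Row 3: (3,1)O 1/2 ✓ · (3,2)O 3/3 ✓ · (3,4)O 3/3 ✓ · (3,5)O 3/3 ✓
Row 4: (4,0)O 0/1 ✗ · (4,1)X 0/3 ✗ · (4,2)O 1/3 ✗ · (4,3)X 0/2 ✗ · (4,4)O 2/3 ✓ · (4,5)O 2/2 ✓
Unsatisfied: (1,0), (1,1), (2,0), (4,0), (4,1), (4,2), (4,3) — 7 in total.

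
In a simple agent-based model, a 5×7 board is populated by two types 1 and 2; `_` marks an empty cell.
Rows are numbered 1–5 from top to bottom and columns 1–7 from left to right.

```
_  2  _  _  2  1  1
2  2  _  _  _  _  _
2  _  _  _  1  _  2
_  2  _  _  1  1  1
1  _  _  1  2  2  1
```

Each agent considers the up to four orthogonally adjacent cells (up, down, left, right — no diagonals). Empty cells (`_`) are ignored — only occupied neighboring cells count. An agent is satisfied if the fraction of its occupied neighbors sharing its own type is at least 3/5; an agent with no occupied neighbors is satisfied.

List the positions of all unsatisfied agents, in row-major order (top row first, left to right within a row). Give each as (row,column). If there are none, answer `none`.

(1,2)2 1/1 ok
(1,5)2 0/1 unhappy
(1,6)1 1/2 unhappy
(1,7)1 1/1 ok
(2,1)2 2/2 ok
(2,2)2 2/2 ok
(3,1)2 1/1 ok
(3,5)1 1/1 ok
(3,7)2 0/1 unhappy
(4,2)2 0/0 ok
(4,5)1 2/3 ok
(4,6)1 2/3 ok
(4,7)1 2/3 ok
(5,1)1 0/0 ok
(5,4)1 0/1 unhappy
(5,5)2 1/3 unhappy
(5,6)2 1/3 unhappy
(5,7)1 1/2 unhappy

(1,5), (1,6), (3,7), (5,4), (5,5), (5,6), (5,7)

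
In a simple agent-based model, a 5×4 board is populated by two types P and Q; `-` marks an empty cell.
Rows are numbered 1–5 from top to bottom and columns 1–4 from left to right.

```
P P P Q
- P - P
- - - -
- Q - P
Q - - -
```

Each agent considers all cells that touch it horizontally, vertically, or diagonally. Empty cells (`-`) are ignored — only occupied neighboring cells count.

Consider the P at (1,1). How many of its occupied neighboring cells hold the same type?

Occupied neighbors of (1,1): (1,2)=P, (2,2)=P.
Same type (P): 2 of 2.

2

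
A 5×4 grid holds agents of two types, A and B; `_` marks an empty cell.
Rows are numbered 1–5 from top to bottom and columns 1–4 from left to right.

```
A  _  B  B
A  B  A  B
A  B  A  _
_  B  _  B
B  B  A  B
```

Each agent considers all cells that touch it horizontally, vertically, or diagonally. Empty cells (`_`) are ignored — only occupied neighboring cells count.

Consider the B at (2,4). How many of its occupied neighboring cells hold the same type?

2

Occupied neighbors of (2,4): (1,3)=B, (1,4)=B, (2,3)=A, (3,3)=A.
Same type (B): 2 of 4.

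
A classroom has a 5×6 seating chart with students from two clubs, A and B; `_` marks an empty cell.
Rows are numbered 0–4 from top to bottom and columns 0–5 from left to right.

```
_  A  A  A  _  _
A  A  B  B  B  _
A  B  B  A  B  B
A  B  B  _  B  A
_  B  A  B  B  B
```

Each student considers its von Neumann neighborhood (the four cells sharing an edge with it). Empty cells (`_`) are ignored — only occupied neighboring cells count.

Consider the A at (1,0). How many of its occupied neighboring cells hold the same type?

Occupied neighbors of (1,0): (2,0)=A, (1,1)=A.
Same type (A): 2 of 2.

2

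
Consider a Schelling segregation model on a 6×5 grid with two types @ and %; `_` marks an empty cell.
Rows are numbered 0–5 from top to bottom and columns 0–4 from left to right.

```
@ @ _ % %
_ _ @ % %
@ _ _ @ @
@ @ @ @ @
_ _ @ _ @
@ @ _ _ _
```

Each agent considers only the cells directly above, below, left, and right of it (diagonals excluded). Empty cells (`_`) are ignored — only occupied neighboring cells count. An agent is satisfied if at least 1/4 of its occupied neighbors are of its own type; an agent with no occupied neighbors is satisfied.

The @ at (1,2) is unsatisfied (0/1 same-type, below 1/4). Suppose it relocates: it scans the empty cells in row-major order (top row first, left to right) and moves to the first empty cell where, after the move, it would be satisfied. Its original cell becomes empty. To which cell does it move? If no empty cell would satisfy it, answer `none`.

Vacating (1,2). Empty cells in order:
  (0,2): 1/2 same-type → satisfied — stop here.

(0,2)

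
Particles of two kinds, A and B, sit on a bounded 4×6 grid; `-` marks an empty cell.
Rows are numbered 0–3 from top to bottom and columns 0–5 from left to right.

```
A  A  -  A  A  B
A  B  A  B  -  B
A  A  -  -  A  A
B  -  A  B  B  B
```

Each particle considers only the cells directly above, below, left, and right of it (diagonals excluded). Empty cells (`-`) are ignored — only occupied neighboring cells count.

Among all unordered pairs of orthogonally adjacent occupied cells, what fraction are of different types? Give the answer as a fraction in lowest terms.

Scan each occupied cell's neighbors to the right and below so each pair is counted once.
Row 0: A(0,0)–A(0,1)= A(0,0)–A(1,0)= A(0,1)–B(1,1)≠ A(0,3)–A(0,4)= A(0,3)–B(1,3)≠ A(0,4)–B(0,5)≠ B(0,5)–B(1,5)=  → 3/7 unlike.
Row 1: A(1,0)–B(1,1)≠ A(1,0)–A(2,0)= B(1,1)–A(1,2)≠ B(1,1)–A(2,1)≠ A(1,2)–B(1,3)≠ B(1,5)–A(2,5)≠  → 5/6 unlike.
Row 2: A(2,0)–A(2,1)= A(2,0)–B(3,0)≠ A(2,4)–A(2,5)= A(2,4)–B(3,4)≠ A(2,5)–B(3,5)≠  → 3/5 unlike.
Row 3: A(3,2)–B(3,3)≠ B(3,3)–B(3,4)= B(3,4)–B(3,5)=  → 1/3 unlike.
Total adjacent occupied pairs: 21; unlike-type pairs: 12.
12/21 reduces to 4/7.

4/7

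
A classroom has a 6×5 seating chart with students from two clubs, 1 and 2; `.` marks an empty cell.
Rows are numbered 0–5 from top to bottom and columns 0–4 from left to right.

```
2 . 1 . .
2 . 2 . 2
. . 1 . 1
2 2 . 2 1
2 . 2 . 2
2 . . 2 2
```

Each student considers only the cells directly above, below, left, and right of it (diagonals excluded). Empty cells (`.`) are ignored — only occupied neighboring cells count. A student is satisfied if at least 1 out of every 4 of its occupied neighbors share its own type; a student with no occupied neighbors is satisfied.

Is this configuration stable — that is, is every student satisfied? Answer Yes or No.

(0,0)2 1/1 satisfied
(0,2)1 0/1 not
(1,0)2 1/1 satisfied
(1,2)2 0/2 not
(1,4)2 0/1 not
(2,2)1 0/1 not
(2,4)1 1/2 satisfied
(3,0)2 2/2 satisfied
(3,1)2 1/1 satisfied
(3,3)2 0/1 not
(3,4)1 1/3 satisfied
(4,0)2 2/2 satisfied
(4,2)2 0/0 satisfied
(4,4)2 1/2 satisfied
(5,0)2 1/1 satisfied
(5,3)2 1/1 satisfied
(5,4)2 2/2 satisfied
For instance (0,2) has only 0/1 same-type neighbors, below 1/4.

No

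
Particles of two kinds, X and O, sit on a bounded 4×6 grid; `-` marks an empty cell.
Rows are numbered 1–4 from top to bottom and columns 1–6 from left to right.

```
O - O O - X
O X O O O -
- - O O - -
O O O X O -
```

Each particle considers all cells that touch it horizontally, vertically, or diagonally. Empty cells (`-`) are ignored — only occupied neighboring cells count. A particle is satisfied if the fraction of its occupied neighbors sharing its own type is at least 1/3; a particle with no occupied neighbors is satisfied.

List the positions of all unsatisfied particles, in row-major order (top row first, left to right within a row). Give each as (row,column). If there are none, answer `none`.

(1,6), (2,2), (4,4)

(1,1)O 1/2 ✓
(1,3)O 3/4 ✓
(1,4)O 4/4 ✓
(1,6)X 0/1 ✗
(2,1)O 1/2 ✓
(2,2)X 0/5 ✗
(2,3)O 5/6 ✓
(2,4)O 6/6 ✓
(2,5)O 3/4 ✓
(3,3)O 5/7 ✓
(3,4)O 6/7 ✓
(4,1)O 1/1 ✓
(4,2)O 3/3 ✓
(4,3)O 3/4 ✓
(4,4)X 0/4 ✗
(4,5)O 1/2 ✓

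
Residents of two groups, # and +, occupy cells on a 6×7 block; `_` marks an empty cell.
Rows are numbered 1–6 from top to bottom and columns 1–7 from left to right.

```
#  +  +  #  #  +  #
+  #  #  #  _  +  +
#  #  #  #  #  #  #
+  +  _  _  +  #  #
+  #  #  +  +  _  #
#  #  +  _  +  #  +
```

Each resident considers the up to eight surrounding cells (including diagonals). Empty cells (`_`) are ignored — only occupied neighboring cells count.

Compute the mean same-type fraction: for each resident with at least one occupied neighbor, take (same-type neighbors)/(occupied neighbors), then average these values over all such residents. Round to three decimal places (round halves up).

0.508

(1,1)# 1/3
(1,2)+ 2/5
(1,3)+ 1/5
(1,4)# 3/4
(1,5)# 2/4
(1,6)+ 2/4
(1,7)# 0/3
(2,1)+ 1/5
(2,2)# 5/8
(2,3)# 6/8
(2,4)# 6/7
(2,6)+ 2/7
(2,7)+ 2/5
(3,1)# 2/5
(3,2)# 4/7
(3,3)# 5/6
(3,4)# 4/5
(3,5)# 4/6
(3,6)# 4/7
(3,7)# 3/5
(4,1)+ 2/5
(4,2)+ 2/7
(4,5)+ 2/6
(4,6)# 5/7
(4,7)# 4/4
(5,1)+ 2/5
(5,2)# 3/7
(5,3)# 2/5
(5,4)+ 4/5
(5,5)+ 3/5
(5,7)# 3/4
(6,1)# 2/3
(6,2)# 3/5
(6,3)+ 1/4
(6,5)+ 2/3
(6,6)# 1/4
(6,7)+ 0/2
Sum over 37 residents: 1/3 + 2/5 + 1/5 + 3/4 + 2/4 + 2/4 + 0/3 + 1/5 + 5/8 + 6/8 + 6/7 + 2/7 + 2/5 + 2/5 + 4/7 + 5/6 + 4/5 + 4/6 + 4/7 + 3/5 + 2/5 + 2/7 + 2/6 + 5/7 + 4/4 + 2/5 + 3/7 + 2/5 + 4/5 + 3/5 + 3/4 + 2/3 + 3/5 + 1/4 + 2/3 + 1/4 + 0/2 = 5261/280; mean = 5261/280 ÷ 37 = 5261/10360 = 0.507818… → 0.508.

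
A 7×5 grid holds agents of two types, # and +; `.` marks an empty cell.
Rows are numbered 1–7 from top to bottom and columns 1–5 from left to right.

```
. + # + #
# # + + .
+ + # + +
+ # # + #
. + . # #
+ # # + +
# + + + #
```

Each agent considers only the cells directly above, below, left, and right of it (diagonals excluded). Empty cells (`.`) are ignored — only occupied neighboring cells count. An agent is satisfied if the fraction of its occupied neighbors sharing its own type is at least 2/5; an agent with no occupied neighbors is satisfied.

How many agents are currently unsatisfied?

(1,2)+ 0/2 not
(1,3)# 0/3 not
(1,4)+ 1/3 not
(1,5)# 0/1 not
(2,1)# 1/2 satisfied
(2,2)# 1/4 not
(2,3)+ 1/4 not
(2,4)+ 3/3 satisfied
(3,1)+ 2/3 satisfied
(3,2)+ 1/4 not
(3,3)# 1/4 not
(3,4)+ 3/4 satisfied
(3,5)+ 1/2 satisfied
(4,1)+ 1/2 satisfied
(4,2)# 1/4 not
(4,3)# 2/3 satisfied
(4,4)+ 1/4 not
(4,5)# 1/3 not
(5,2)+ 0/2 not
(5,4)# 1/3 not
(5,5)# 2/3 satisfied
(6,1)+ 0/2 not
(6,2)# 1/4 not
(6,3)# 1/3 not
(6,4)+ 2/4 satisfied
(6,5)+ 1/3 not
(7,1)# 0/2 not
(7,2)+ 1/3 not
(7,3)+ 2/3 satisfied
(7,4)+ 2/3 satisfied
(7,5)# 0/2 not
Unsatisfied: (1,2), (1,3), (1,4), (1,5), (2,2), (2,3), (3,2), (3,3), (4,2), (4,4), (4,5), (5,2), (5,4), (6,1), (6,2), (6,3), (6,5), (7,1), (7,2), (7,5) — 20 in total.

20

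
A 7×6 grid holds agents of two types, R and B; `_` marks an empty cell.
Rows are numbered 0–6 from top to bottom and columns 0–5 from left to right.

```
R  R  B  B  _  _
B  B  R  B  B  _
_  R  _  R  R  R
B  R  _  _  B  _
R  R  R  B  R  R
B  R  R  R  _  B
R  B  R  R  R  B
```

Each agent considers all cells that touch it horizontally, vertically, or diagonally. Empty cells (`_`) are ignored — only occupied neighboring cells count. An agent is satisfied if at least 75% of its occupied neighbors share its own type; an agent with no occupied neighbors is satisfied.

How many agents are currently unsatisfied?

Row 0: (0,0)R 1/3 unhappy · (0,1)R 2/5 unhappy · (0,2)B 3/5 unhappy · (0,3)B 3/4 ok
Row 1: (1,0)B 1/4 unhappy · (1,1)B 2/6 unhappy · (1,2)R 3/7 unhappy · (1,3)B 3/6 unhappy · (1,4)B 2/5 unhappy
Row 2: (2,1)R 2/5 unhappy · (2,3)R 2/5 unhappy · (2,4)R 2/5 unhappy · (2,5)R 1/3 unhappy
Row 3: (3,0)B 0/4 unhappy · (3,1)R 4/5 ok · (3,4)B 1/6 unhappy
Row 4: (4,0)R 3/5 unhappy · (4,1)R 5/7 unhappy · (4,2)R 5/6 ok · (4,3)B 1/5 unhappy · (4,4)R 2/5 unhappy · (4,5)R 1/3 unhappy
Row 5: (5,0)B 1/5 unhappy · (5,1)R 6/8 ok · (5,2)R 6/8 ok · (5,3)R 6/7 ok · (5,5)B 1/4 unhappy
Row 6: (6,0)R 1/3 unhappy · (6,1)B 1/5 unhappy · (6,2)R 4/5 ok · (6,3)R 4/4 ok · (6,4)R 2/4 unhappy · (6,5)B 1/2 unhappy
Unsatisfied: (0,0), (0,1), (0,2), (1,0), (1,1), (1,2), (1,3), (1,4), (2,1), (2,3), (2,4), (2,5), (3,0), (3,4), (4,0), (4,1), (4,3), (4,4), (4,5), (5,0), (5,5), (6,0), (6,1), (6,4), (6,5) — 25 in total.

25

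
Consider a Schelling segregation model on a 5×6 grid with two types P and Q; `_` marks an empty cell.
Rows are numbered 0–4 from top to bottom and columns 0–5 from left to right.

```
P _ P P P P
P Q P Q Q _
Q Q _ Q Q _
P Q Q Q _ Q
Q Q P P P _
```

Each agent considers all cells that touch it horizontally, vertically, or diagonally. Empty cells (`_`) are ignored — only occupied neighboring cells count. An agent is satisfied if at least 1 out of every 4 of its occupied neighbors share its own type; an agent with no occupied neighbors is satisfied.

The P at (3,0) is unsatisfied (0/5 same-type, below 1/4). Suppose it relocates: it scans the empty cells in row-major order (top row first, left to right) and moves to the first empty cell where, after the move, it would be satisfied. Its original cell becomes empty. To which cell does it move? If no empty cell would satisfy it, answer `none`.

Vacating (3,0). Empty cells in order:
  (0,1): 4/5 same-type → satisfied — stop here.

(0,1)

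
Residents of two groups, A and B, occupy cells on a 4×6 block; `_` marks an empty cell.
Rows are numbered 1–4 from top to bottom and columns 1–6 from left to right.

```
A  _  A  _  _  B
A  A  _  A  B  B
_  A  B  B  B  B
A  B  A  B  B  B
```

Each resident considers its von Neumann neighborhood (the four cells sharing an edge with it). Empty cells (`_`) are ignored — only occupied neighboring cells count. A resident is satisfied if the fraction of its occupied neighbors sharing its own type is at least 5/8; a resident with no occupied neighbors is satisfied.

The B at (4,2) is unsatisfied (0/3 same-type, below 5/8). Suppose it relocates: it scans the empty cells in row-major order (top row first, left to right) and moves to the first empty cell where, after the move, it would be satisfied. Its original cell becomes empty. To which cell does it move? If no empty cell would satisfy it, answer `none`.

Vacating (4,2). Empty cells in order:
  (1,2): 0/3 same-type → still unsatisfied.
  (1,4): 0/2 same-type → still unsatisfied.
  (1,5): 2/2 same-type → satisfied — stop here.

(1,5)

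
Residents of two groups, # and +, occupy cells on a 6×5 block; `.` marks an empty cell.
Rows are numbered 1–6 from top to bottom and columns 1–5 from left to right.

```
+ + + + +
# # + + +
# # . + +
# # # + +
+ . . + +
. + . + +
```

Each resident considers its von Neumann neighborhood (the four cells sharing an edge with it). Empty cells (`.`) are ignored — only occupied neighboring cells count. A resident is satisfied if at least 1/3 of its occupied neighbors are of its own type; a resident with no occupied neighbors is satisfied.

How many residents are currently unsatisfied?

Row 1: (1,1)+ 1/2 satisfied · (1,2)+ 2/3 satisfied · (1,3)+ 3/3 satisfied · (1,4)+ 3/3 satisfied · (1,5)+ 2/2 satisfied
Row 2: (2,1)# 2/3 satisfied · (2,2)# 2/4 satisfied · (2,3)+ 2/3 satisfied · (2,4)+ 4/4 satisfied · (2,5)+ 3/3 satisfied
Row 3: (3,1)# 3/3 satisfied · (3,2)# 3/3 satisfied · (3,4)+ 3/3 satisfied · (3,5)+ 3/3 satisfied
Row 4: (4,1)# 2/3 satisfied · (4,2)# 3/3 satisfied · (4,3)# 1/2 satisfied · (4,4)+ 3/4 satisfied · (4,5)+ 3/3 satisfied
Row 5: (5,1)+ 0/1 not · (5,4)+ 3/3 satisfied · (5,5)+ 3/3 satisfied
Row 6: (6,2)+ 0/0 satisfied · (6,4)+ 2/2 satisfied · (6,5)+ 2/2 satisfied
Unsatisfied: (5,1) — 1 in total.

1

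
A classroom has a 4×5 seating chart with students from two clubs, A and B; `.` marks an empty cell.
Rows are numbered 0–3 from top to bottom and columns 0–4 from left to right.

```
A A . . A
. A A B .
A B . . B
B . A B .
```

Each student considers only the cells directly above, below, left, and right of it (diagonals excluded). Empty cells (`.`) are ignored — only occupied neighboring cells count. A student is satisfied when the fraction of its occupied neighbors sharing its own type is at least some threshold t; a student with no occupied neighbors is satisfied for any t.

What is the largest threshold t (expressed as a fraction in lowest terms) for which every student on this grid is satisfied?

0/1

(0,0)A 1/1
(0,1)A 2/2
(0,4)A — no occupied neighbors
(1,1)A 2/3
(1,2)A 1/2
(1,3)B 0/1
(2,0)A 0/2
(2,1)B 0/2
(2,4)B — no occupied neighbors
(3,0)B 0/1
(3,2)A 0/1
(3,3)B 0/1
The smallest same-type fraction is 0/1 at (1,3), which reduces to 0/1. Any threshold above that leaves this student unsatisfied.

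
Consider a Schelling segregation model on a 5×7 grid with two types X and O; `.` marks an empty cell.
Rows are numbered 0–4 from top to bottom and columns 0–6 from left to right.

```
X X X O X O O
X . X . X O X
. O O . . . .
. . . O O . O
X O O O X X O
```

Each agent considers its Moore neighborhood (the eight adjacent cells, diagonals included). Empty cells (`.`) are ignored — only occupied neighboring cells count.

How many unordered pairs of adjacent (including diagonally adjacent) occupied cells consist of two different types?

21

Scan each occupied cell's neighbors to the right and below (and the two forward diagonals) so each pair is counted once.
Row 0: X(0,0)–X(0,1)= X(0,0)–X(1,0)= X(0,1)–X(0,2)= X(0,1)–X(1,2)= X(0,1)–X(1,0)= X(0,2)–O(0,3)≠ X(0,2)–X(1,2)= O(0,3)–X(0,4)≠ O(0,3)–X(1,4)≠ O(0,3)–X(1,2)≠ X(0,4)–O(0,5)≠ X(0,4)–X(1,4)= X(0,4)–O(1,5)≠ O(0,5)–O(0,6)= O(0,5)–O(1,5)= O(0,5)–X(1,6)≠ O(0,5)–X(1,4)≠ O(0,6)–X(1,6)≠ O(0,6)–O(1,5)=  → 9/19 unlike.
Row 1: X(1,0)–O(2,1)≠ X(1,2)–O(2,2)≠ X(1,2)–O(2,1)≠ X(1,4)–O(1,5)≠ O(1,5)–X(1,6)≠  → 5/5 unlike.
Row 2: O(2,1)–O(2,2)= O(2,2)–O(3,3)=  → 0/2 unlike.
Row 3: O(3,3)–O(3,4)= O(3,3)–O(4,3)= O(3,3)–X(4,4)≠ O(3,3)–O(4,2)= O(3,4)–X(4,4)≠ O(3,4)–X(4,5)≠ O(3,4)–O(4,3)= O(3,6)–O(4,6)= O(3,6)–X(4,5)≠  → 4/9 unlike.
Row 4: X(4,0)–O(4,1)≠ O(4,1)–O(4,2)= O(4,2)–O(4,3)= O(4,3)–X(4,4)≠ X(4,4)–X(4,5)= X(4,5)–O(4,6)≠  → 3/6 unlike.
Total adjacent occupied pairs: 41; unlike-type pairs: 21.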